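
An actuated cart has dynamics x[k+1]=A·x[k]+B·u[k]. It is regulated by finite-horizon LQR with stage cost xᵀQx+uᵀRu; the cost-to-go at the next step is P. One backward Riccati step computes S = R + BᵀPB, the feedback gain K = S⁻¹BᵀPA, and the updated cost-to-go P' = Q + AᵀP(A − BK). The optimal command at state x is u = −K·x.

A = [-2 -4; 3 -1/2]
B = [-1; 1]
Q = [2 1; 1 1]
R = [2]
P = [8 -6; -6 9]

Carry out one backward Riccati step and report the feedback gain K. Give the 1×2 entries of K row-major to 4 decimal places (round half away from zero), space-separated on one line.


2.3548 1.5645

BᵀP = [-14.0000 15.0000]
S = R + BᵀPB = [2] + [29.0000] = [31.0000]
BᵀPA = [73.0000 48.5000]
K = S⁻¹·BᵀPA = [2.3548 1.5645]
A−BK = [0.3548 -2.4355; 0.6452 -2.0645]
AᵀP(A−BK) = [13.0968 2.2903; 2.2903 30.3710]
P' = Q + AᵀP(A−BK) = [15.0968 3.2903; 3.2903 31.3710]
tr(P') = 46.4677


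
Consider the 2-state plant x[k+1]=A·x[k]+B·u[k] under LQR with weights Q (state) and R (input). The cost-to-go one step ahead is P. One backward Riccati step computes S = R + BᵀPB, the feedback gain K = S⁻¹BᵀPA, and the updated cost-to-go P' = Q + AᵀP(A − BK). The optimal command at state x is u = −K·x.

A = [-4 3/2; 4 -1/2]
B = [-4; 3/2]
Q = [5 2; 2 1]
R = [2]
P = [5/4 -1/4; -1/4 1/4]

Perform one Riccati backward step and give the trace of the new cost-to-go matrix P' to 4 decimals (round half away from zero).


BᵀP = [-5.3750 1.3750]
S = R + BᵀPB = [2] + [23.5625] = [25.5625]
BᵀPA = [27.0000 -8.7500]
K = S⁻¹·BᵀPA = [1.0562 -0.3423]
A−BK = [0.2249 0.1308; 2.4156 0.0134]
AᵀP(A−BK) = [3.4817 -0.7579; -0.7579 0.2549]
P' = Q + AᵀP(A−BK) = [8.4817 1.2421; 1.2421 1.2549]
tr(P') = 9.7366

9.7366


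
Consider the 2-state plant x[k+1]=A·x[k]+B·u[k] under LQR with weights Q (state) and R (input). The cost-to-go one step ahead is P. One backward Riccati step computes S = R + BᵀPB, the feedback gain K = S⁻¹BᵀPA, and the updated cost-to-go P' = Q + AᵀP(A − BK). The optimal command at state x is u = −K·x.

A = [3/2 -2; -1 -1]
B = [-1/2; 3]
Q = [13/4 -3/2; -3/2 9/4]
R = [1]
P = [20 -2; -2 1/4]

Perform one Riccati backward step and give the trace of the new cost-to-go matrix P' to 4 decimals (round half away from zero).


BᵀP = [-16.0000 1.7500]
S = R + BᵀPB = [1] + [13.2500] = [14.2500]
BᵀPA = [-25.7500 30.2500]
K = S⁻¹·BᵀPA = [-1.8070 2.1228]
A−BK = [0.5965 -0.9386; 4.4211 -7.3684]
AᵀP(A−BK) = [4.7193 -6.0877; -6.0877 8.0351]
P' = Q + AᵀP(A−BK) = [7.9693 -7.5877; -7.5877 10.2851]
tr(P') = 18.2544

18.2544


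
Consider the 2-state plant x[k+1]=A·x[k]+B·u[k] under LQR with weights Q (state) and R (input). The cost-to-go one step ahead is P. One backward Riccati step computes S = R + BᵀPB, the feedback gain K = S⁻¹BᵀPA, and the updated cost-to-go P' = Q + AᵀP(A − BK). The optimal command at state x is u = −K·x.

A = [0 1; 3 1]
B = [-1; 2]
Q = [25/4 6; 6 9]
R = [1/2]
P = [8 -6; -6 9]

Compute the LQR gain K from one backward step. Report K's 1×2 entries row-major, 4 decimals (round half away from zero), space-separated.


1.0511 0.0584

BᵀP = [-20.0000 24.0000]
S = R + BᵀPB = [1/2] + [68.0000] = [68.5000]
BᵀPA = [72.0000 4.0000]
K = S⁻¹·BᵀPA = [1.0511 0.0584]
A−BK = [1.0511 1.0584; 0.8978 0.8832]
AᵀP(A−BK) = [5.3212 4.7956; 4.7956 4.7664]
P' = Q + AᵀP(A−BK) = [11.5712 10.7956; 10.7956 13.7664]
tr(P') = 25.3376


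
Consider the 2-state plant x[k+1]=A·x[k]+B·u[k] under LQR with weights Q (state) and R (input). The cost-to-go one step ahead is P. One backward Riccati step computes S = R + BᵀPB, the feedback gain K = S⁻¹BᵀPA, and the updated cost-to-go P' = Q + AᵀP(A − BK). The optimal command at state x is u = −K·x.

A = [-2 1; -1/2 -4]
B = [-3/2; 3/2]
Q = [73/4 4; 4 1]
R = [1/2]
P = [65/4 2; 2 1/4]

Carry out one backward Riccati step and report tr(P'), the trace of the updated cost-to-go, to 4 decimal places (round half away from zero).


BᵀP = [-21.3750 -2.6250]
S = R + BᵀPB = [1/2] + [28.1250] = [28.6250]
BᵀPA = [44.0625 -10.8750]
K = S⁻¹·BᵀPA = [1.5393 -0.3799]
A−BK = [0.3090 0.4301; -2.8090 -3.4301]
AᵀP(A−BK) = [1.2370 -0.2601; -0.2601 0.1184]
P' = Q + AᵀP(A−BK) = [19.4870 3.7399; 3.7399 1.1184]
tr(P') = 20.6055

20.6055


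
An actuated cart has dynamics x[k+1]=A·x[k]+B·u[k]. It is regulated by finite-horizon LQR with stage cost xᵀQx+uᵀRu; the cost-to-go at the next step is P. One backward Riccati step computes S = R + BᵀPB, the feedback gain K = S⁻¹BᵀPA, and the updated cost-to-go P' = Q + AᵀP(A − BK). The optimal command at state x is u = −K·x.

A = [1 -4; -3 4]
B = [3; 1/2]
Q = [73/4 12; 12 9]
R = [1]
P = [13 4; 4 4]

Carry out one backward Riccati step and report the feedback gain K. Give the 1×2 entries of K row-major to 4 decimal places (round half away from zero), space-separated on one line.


-0.0076 -0.8244

BᵀP = [41.0000 14.0000]
S = R + BᵀPB = [1] + [130.0000] = [131.0000]
BᵀPA = [-1.0000 -108.0000]
K = S⁻¹·BᵀPA = [-0.0076 -0.8244]
A−BK = [1.0229 -1.5267; -2.9962 4.4122]
AᵀP(A−BK) = [24.9924 -36.8244; -36.8244 54.9618]
P' = Q + AᵀP(A−BK) = [43.2424 -24.8244; -24.8244 63.9618]
tr(P') = 107.2042


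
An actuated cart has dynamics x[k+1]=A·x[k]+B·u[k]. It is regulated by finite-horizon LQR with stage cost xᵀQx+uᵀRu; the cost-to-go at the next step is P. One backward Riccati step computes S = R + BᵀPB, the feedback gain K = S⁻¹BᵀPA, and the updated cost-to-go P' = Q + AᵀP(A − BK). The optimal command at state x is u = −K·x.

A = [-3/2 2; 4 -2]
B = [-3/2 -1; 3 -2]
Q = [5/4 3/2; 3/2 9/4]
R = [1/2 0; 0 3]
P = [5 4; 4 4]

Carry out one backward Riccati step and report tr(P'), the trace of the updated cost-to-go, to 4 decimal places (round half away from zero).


BᵀP = [4.5000 6.0000; -13.0000 -12.0000]
S = R + BᵀPB = [1/2 0; 0 3] + [11.2500 -16.5000; -16.5000 37.0000] = [11.7500 -16.5000; -16.5000 40.0000]
BᵀPA = [17.2500 -3.0000; -28.5000 -2.0000]
K = S⁻¹·BᵀPA = [1.1113 -0.7737; -0.2541 -0.3692]
A−BK = [-0.0872 0.4703; 0.1580 -0.4172]
AᵀP(A−BK) = [0.8388 -0.1745; -0.1745 0.9406]
P' = Q + AᵀP(A−BK) = [2.0888 1.3255; 1.3255 3.1906]
tr(P') = 5.2794

5.2794


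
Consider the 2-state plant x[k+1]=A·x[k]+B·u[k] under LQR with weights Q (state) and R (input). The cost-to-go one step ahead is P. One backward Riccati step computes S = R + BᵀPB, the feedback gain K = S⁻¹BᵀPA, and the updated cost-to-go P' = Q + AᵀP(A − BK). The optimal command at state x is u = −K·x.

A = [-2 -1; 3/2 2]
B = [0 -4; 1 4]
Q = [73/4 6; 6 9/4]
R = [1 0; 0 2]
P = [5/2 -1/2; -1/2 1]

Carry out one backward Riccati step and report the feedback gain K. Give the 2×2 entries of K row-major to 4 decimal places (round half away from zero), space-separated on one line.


BᵀP = [-0.5000 1.0000; -12.0000 6.0000]
S = R + BᵀPB = [1 0; 0 2] + [1.0000 6.0000; 6.0000 72.0000] = [2.0000 6.0000; 6.0000 74.0000]
BᵀPA = [2.5000 2.5000; 33.0000 24.0000]
K = S⁻¹·BᵀPA = [-0.1161 0.3661; 0.4554 0.2946]
A−BK = [-0.1786 0.1786; -0.2054 0.4554]
AᵀP(A−BK) = [0.5134 0.1116; 0.1116 0.5134]
P' = Q + AᵀP(A−BK) = [18.7634 6.1116; 6.1116 2.7634]
tr(P') = 21.5268

-0.1161 0.3661 0.4554 0.2946


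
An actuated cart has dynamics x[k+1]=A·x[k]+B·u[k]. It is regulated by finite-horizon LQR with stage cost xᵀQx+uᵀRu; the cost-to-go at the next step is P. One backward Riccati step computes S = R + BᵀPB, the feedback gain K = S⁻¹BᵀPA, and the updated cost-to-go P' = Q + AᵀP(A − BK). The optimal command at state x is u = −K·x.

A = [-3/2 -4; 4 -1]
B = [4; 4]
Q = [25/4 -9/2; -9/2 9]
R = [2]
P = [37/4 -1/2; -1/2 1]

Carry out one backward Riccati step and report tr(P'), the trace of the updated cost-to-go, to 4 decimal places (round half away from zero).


55.4342

BᵀP = [35.0000 2.0000]
S = R + BᵀPB = [2] + [148.0000] = [150.0000]
BᵀPA = [-44.5000 -142.0000]
K = S⁻¹·BᵀPA = [-0.2967 -0.9467]
A−BK = [-0.3133 -0.2133; 5.1867 2.7867]
AᵀP(A−BK) = [29.6108 16.6233; 16.6233 10.5733]
P' = Q + AᵀP(A−BK) = [35.8608 12.1233; 12.1233 19.5733]
tr(P') = 55.4342


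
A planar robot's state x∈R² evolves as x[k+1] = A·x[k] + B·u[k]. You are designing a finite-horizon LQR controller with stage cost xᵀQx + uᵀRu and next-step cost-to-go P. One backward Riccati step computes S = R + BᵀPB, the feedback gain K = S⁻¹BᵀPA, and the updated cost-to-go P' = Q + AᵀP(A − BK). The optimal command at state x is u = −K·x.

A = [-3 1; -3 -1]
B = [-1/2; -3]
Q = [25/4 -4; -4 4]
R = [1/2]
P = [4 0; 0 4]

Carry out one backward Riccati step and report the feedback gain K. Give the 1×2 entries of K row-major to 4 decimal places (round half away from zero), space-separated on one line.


BᵀP = [-2.0000 -12.0000]
S = R + BᵀPB = [1/2] + [37.0000] = [37.5000]
BᵀPA = [42.0000 10.0000]
K = S⁻¹·BᵀPA = [1.1200 0.2667]
A−BK = [-2.4400 1.1333; 0.3600 -0.2000]
AᵀP(A−BK) = [24.9600 -11.2000; -11.2000 5.3333]
P' = Q + AᵀP(A−BK) = [31.2100 -15.2000; -15.2000 9.3333]
tr(P') = 40.5433

1.1200 0.2667


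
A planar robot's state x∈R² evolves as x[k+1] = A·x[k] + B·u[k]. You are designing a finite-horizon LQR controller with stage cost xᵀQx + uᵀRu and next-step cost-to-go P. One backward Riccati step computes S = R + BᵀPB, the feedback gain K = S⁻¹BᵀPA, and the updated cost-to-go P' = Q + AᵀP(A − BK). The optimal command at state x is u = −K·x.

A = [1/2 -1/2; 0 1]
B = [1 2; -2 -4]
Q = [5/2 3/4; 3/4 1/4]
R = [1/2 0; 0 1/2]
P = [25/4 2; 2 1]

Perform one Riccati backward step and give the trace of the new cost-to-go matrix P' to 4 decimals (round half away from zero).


BᵀP = [2.2500 0.0000; 4.5000 0.0000]
S = R + BᵀPB = [1/2 0; 0 1/2] + [2.2500 4.5000; 4.5000 9.0000] = [2.7500 4.5000; 4.5000 9.5000]
BᵀPA = [1.1250 -1.1250; 2.2500 -2.2500]
K = S⁻¹·BᵀPA = [0.0957 -0.0957; 0.1915 -0.1915]
A−BK = [0.0213 -0.0213; 0.9574 0.0426]
AᵀP(A−BK) = [1.0239 -0.0239; -0.0239 0.0239]
P' = Q + AᵀP(A−BK) = [3.5239 0.7261; 0.7261 0.2739]
tr(P') = 3.7979

3.7979


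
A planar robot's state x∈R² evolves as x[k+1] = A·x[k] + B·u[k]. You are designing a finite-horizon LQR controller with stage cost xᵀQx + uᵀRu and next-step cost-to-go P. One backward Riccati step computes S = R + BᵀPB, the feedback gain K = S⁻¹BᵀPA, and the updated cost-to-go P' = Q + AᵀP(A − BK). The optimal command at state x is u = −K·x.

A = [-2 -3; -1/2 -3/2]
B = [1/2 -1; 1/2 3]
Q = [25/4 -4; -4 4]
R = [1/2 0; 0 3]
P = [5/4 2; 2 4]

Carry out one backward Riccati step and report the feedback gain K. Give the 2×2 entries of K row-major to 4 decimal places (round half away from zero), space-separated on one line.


BᵀP = [1.6250 3.0000; 4.7500 10.0000]
S = R + BᵀPB = [1/2 0; 0 3] + [2.3125 7.3750; 7.3750 25.2500] = [2.8125 7.3750; 7.3750 28.2500]
BᵀPA = [-4.7500 -9.3750; -14.5000 -29.2500]
K = S⁻¹·BᵀPA = [-1.0873 -1.9601; -0.2294 -0.5237]
A−BK = [-1.6858 -2.5436; 0.7319 1.0511]
AᵀP(A−BK) = [1.5087 2.5960; 2.5960 4.5561]
P' = Q + AᵀP(A−BK) = [7.7587 -1.4040; -1.4040 8.5561]
tr(P') = 16.3148

-1.0873 -1.9601 -0.2294 -0.5237


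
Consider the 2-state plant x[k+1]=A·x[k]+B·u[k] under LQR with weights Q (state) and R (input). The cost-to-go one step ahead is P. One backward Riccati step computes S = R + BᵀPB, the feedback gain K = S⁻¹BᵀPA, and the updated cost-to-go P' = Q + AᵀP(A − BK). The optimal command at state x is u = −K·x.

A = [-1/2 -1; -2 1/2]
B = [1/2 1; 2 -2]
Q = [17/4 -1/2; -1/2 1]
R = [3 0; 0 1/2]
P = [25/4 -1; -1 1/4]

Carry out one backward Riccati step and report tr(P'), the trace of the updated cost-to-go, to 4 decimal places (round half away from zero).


BᵀP = [1.1250 0.0000; 8.2500 -1.5000]
S = R + BᵀPB = [3 0; 0 1/2] + [0.5625 1.1250; 1.1250 11.2500] = [3.5625 1.1250; 1.1250 11.7500]
BᵀPA = [-0.5625 -1.1250; -1.1250 -9.0000]
K = S⁻¹·BᵀPA = [-0.1316 -0.0762; -0.0831 -0.7587]
A−BK = [-0.3510 -0.2032; -1.9030 -0.8649]
AᵀP(A−BK) = [0.3949 0.2286; 0.2286 0.3988]
P' = Q + AᵀP(A−BK) = [4.6449 -0.2714; -0.2714 1.3988]
tr(P') = 6.0437

6.0437


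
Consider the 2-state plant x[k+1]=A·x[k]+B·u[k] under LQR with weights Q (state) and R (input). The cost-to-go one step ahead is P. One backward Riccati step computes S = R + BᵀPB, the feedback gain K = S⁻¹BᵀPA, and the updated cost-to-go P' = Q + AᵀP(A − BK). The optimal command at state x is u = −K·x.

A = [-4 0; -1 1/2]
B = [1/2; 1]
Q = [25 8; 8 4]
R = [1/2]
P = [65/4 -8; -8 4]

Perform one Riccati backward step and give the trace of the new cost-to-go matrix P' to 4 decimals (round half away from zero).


229.5556

BᵀP = [0.1250 0.0000]
S = R + BᵀPB = [1/2] + [0.0625] = [0.5625]
BᵀPA = [-0.5000 0.0000]
K = S⁻¹·BᵀPA = [-0.8889 0.0000]
A−BK = [-3.5556 0.0000; -0.1111 0.5000]
AᵀP(A−BK) = [199.5556 14.0000; 14.0000 1.0000]
P' = Q + AᵀP(A−BK) = [224.5556 22.0000; 22.0000 5.0000]
tr(P') = 229.5556


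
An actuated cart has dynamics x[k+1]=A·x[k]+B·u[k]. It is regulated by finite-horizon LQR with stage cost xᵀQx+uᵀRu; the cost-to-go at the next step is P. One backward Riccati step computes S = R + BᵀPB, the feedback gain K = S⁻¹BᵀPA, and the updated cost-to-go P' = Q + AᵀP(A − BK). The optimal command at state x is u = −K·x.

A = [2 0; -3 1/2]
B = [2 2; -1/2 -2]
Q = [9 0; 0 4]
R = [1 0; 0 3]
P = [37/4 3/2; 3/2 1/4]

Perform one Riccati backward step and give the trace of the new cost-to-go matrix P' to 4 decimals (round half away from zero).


13.5247

BᵀP = [17.7500 2.8750; 15.5000 2.5000]
S = R + BᵀPB = [1 0; 0 3] + [34.0625 29.7500; 29.7500 26.0000] = [35.0625 29.7500; 29.7500 29.0000]
BᵀPA = [26.8750 1.4375; 23.5000 1.2500]
K = S⁻¹·BᵀPA = [0.6091 0.0342; 0.1855 0.0081]
A−BK = [0.4108 -0.0844; -2.3245 0.5332]
AᵀP(A−BK) = [0.5213 0.0176; 0.0176 0.0033]
P' = Q + AᵀP(A−BK) = [9.5213 0.0176; 0.0176 4.0033]
tr(P') = 13.5247


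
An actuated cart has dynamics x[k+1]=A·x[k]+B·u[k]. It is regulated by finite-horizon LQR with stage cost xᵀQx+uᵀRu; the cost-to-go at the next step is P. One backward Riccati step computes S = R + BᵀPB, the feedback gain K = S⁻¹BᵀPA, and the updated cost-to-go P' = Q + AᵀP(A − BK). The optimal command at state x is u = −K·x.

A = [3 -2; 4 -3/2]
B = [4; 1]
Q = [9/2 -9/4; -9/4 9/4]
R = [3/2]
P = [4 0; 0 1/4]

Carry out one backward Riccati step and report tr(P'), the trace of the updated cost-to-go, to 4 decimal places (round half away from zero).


BᵀP = [16.0000 0.2500]
S = R + BᵀPB = [3/2] + [64.2500] = [65.7500]
BᵀPA = [49.0000 -32.3750]
K = S⁻¹·BᵀPA = [0.7452 -0.4924]
A−BK = [0.0190 -0.0304; 3.2548 -1.0076]
AᵀP(A−BK) = [3.4829 -1.3726; -1.3726 0.6212]
P' = Q + AᵀP(A−BK) = [7.9829 -3.6226; -3.6226 2.8712]
tr(P') = 10.8541

10.8541


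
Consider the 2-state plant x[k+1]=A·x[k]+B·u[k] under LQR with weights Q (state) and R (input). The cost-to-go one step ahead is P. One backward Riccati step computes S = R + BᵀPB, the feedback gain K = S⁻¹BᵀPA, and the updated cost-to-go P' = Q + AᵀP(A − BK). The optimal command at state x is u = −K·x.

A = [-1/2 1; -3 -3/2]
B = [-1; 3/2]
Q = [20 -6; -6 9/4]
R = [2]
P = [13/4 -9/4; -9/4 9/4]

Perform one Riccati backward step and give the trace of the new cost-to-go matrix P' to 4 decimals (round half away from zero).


BᵀP = [-6.6250 5.6250]
S = R + BᵀPB = [2] + [15.0625] = [17.0625]
BᵀPA = [-13.5625 -15.0625]
K = S⁻¹·BᵀPA = [-0.7949 -0.8828]
A−BK = [-1.2949 0.1172; -1.8077 -0.1758]
AᵀP(A−BK) = [3.5321 1.5897; 1.5897 1.7656]
P' = Q + AᵀP(A−BK) = [23.5321 -4.4103; -4.4103 4.0156]
tr(P') = 27.5476

27.5476


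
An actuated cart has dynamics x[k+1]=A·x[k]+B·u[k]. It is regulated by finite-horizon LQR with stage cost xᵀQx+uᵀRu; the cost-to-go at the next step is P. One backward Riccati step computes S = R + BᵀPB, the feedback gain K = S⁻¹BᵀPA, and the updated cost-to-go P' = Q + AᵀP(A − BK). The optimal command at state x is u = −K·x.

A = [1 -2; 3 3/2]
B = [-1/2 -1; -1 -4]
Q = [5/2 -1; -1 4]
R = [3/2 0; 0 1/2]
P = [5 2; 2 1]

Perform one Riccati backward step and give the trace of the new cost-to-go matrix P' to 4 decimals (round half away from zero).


BᵀP = [-4.5000 -2.0000; -13.0000 -6.0000]
S = R + BᵀPB = [3/2 0; 0 1/2] + [4.2500 12.5000; 12.5000 37.0000] = [5.7500 12.5000; 12.5000 37.5000]
BᵀPA = [-10.5000 6.0000; -31.0000 17.0000]
K = S⁻¹·BᵀPA = [-0.1053 0.2105; -0.7916 0.3832]
A−BK = [0.1558 -1.5116; -0.2716 3.2432]
AᵀP(A−BK) = [0.3558 -0.4116; -0.4116 2.4732]
P' = Q + AᵀP(A−BK) = [2.8558 -1.4116; -1.4116 6.4732]
tr(P') = 9.3289

9.3289


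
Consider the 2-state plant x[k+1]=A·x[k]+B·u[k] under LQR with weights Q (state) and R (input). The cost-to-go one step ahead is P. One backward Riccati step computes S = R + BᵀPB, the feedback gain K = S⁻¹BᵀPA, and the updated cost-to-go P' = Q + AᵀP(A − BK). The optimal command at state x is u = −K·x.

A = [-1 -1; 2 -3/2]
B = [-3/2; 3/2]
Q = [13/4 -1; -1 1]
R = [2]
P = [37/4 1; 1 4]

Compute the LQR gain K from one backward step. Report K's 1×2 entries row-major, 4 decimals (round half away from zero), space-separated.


BᵀP = [-12.3750 4.5000]
S = R + BᵀPB = [2] + [25.3125] = [27.3125]
BᵀPA = [21.3750 5.6250]
K = S⁻¹·BᵀPA = [0.7826 0.2059]
A−BK = [0.1739 -0.6911; 0.8261 -1.8089]
AᵀP(A−BK) = [4.5217 -7.6522; -7.6522 20.0915]
P' = Q + AᵀP(A−BK) = [7.7717 -8.6522; -8.6522 21.0915]
tr(P') = 28.8633

0.7826 0.2059


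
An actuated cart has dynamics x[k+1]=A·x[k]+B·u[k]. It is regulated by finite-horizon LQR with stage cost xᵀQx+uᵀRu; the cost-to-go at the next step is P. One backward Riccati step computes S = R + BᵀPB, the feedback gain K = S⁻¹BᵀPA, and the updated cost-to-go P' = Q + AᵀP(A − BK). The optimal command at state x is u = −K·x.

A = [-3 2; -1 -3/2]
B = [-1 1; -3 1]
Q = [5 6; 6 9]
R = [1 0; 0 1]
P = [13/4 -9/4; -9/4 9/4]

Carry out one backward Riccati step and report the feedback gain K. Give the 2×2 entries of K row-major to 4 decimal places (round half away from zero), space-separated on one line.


BᵀP = [3.5000 -4.5000; 1.0000 0.0000]
S = R + BᵀPB = [1 0; 0 1] + [10.0000 -1.0000; -1.0000 1.0000] = [11.0000 -1.0000; -1.0000 2.0000]
BᵀPA = [-6.0000 13.7500; -3.0000 2.0000]
K = S⁻¹·BᵀPA = [-0.7143 1.4048; -1.8571 1.7024]
A−BK = [-1.8571 1.7024; -1.2857 1.0119]
AᵀP(A−BK) = [8.1429 -8.2143; -8.2143 8.8423]
P' = Q + AᵀP(A−BK) = [13.1429 -2.2143; -2.2143 17.8423]
tr(P') = 30.9851

-0.7143 1.4048 -1.8571 1.7024


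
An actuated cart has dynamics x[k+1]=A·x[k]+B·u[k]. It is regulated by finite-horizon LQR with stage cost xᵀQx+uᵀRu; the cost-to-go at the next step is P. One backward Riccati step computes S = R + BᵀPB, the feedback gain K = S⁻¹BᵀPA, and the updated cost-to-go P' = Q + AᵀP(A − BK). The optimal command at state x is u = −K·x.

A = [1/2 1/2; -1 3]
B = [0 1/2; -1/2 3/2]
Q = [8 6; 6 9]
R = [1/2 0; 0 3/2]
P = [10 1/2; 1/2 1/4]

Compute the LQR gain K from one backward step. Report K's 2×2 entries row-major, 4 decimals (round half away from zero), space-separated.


0.2432 -0.4054 0.4378 0.8703

BᵀP = [-0.2500 -0.1250; 5.7500 0.6250]
S = R + BᵀPB = [1/2 0; 0 3/2] + [0.0625 -0.3125; -0.3125 3.8125] = [0.5625 -0.3125; -0.3125 5.3125]
BᵀPA = [0.0000 -0.5000; 2.2500 4.7500]
K = S⁻¹·BᵀPA = [0.2432 -0.4054; 0.4378 0.8703]
A−BK = [0.2811 0.0649; -1.5351 1.4919]
AᵀP(A−BK) = [1.2649 0.2919; 0.2919 1.9135]
P' = Q + AᵀP(A−BK) = [9.2649 6.2919; 6.2919 10.9135]
tr(P') = 20.1784


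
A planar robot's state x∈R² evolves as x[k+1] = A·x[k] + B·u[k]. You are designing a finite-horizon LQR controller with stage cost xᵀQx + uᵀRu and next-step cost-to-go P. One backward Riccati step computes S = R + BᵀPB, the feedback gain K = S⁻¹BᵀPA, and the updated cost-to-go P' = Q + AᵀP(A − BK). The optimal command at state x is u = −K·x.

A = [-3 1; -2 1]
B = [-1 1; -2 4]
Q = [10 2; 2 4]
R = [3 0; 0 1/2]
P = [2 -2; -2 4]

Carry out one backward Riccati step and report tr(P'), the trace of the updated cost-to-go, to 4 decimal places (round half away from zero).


21.8841

BᵀP = [2.0000 -6.0000; -6.0000 14.0000]
S = R + BᵀPB = [3 0; 0 1/2] + [10.0000 -22.0000; -22.0000 50.0000] = [13.0000 -22.0000; -22.0000 50.5000]
BᵀPA = [6.0000 -4.0000; -10.0000 8.0000]
K = S⁻¹·BᵀPA = [0.4812 -0.1507; 0.0116 0.0928]
A−BK = [-2.5304 0.7565; -1.0841 0.3275]
AᵀP(A−BK) = [7.2290 -2.1681; -2.1681 0.6551]
P' = Q + AᵀP(A−BK) = [17.2290 -0.1681; -0.1681 4.6551]
tr(P') = 21.8841


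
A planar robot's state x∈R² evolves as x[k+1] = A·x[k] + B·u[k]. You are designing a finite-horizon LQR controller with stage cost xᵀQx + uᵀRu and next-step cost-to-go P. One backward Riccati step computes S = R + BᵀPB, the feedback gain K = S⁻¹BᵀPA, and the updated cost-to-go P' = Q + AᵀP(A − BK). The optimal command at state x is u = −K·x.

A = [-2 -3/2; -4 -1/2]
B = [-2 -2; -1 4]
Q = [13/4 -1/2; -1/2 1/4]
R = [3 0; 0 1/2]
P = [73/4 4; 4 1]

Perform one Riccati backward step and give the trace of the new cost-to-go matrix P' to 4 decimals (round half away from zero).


BᵀP = [-40.5000 -9.0000; -20.5000 -4.0000]
S = R + BᵀPB = [3 0; 0 1/2] + [90.0000 45.0000; 45.0000 25.0000] = [93.0000 45.0000; 45.0000 25.5000]
BᵀPA = [117.0000 65.2500; 57.0000 32.7500]
K = S⁻¹·BᵀPA = [1.2078 0.5487; 0.1039 0.3160]
A−BK = [0.6234 0.2294; -3.2078 -1.2154]
AᵀP(A−BK) = [5.7662 2.5390; 2.5390 1.1602]
P' = Q + AᵀP(A−BK) = [9.0162 2.0390; 2.0390 1.4102]
tr(P') = 10.4264

10.4264


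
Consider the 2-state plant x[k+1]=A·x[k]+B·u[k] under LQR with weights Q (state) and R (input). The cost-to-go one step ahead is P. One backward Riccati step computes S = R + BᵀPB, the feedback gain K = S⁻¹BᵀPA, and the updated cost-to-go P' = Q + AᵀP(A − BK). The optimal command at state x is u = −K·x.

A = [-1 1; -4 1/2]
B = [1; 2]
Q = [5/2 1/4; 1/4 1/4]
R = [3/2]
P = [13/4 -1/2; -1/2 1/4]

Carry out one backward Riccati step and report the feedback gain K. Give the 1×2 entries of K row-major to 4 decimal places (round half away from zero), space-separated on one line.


-0.6000 0.6000

BᵀP = [2.2500 0.0000]
S = R + BᵀPB = [3/2] + [2.2500] = [3.7500]
BᵀPA = [-2.2500 2.2500]
K = S⁻¹·BᵀPA = [-0.6000 0.6000]
A−BK = [-0.4000 0.4000; -2.8000 -0.7000]
AᵀP(A−BK) = [1.9000 -0.1500; -0.1500 1.4625]
P' = Q + AᵀP(A−BK) = [4.4000 0.1000; 0.1000 1.7125]
tr(P') = 6.1125


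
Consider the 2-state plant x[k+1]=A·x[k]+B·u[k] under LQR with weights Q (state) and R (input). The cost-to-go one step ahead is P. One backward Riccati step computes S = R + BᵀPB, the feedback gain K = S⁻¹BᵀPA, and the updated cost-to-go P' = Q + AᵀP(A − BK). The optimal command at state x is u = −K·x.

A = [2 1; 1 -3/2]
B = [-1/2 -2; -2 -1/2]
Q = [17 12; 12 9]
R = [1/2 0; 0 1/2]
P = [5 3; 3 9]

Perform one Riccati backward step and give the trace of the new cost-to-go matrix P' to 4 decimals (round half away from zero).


BᵀP = [-8.5000 -19.5000; -11.5000 -10.5000]
S = R + BᵀPB = [1/2 0; 0 1/2] + [43.2500 26.7500; 26.7500 28.2500] = [43.7500 26.7500; 26.7500 28.7500]
BᵀPA = [-36.5000 20.7500; -33.5000 4.2500]
K = S⁻¹·BᵀPA = [-0.2826 0.8905; -0.9023 -0.6807]
A−BK = [0.0542 0.0838; -0.0164 -0.0594]
AᵀP(A−BK) = [0.4587 0.1989; 0.1989 0.6652]
P' = Q + AᵀP(A−BK) = [17.4587 12.1989; 12.1989 9.6652]
tr(P') = 27.1239

27.1239


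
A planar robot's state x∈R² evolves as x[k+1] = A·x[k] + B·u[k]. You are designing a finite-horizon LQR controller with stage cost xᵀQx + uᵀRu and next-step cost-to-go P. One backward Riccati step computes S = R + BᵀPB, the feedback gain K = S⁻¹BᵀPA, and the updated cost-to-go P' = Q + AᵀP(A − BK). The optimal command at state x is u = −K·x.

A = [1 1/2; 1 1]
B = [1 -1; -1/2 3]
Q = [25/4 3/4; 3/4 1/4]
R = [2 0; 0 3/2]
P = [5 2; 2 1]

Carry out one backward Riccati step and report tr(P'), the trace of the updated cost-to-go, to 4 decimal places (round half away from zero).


11.6293

BᵀP = [4.0000 1.5000; 1.0000 1.0000]
S = R + BᵀPB = [2 0; 0 3/2] + [3.2500 0.5000; 0.5000 2.0000] = [5.2500 0.5000; 0.5000 3.5000]
BᵀPA = [5.5000 3.5000; 2.0000 1.5000]
K = S⁻¹·BᵀPA = [1.0069 0.6345; 0.4276 0.3379]
A−BK = [0.4207 0.2034; 0.2207 0.3034]
AᵀP(A−BK) = [3.6069 2.3345; 2.3345 1.5224]
P' = Q + AᵀP(A−BK) = [9.8569 3.0845; 3.0845 1.7724]
tr(P') = 11.6293


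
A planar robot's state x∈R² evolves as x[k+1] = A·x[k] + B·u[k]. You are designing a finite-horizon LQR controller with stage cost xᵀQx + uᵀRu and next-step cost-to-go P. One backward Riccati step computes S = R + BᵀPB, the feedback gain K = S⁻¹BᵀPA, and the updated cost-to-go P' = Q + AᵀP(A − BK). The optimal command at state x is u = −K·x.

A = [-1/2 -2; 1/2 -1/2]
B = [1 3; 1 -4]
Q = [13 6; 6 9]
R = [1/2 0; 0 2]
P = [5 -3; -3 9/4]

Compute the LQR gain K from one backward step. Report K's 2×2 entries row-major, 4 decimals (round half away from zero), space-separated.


-0.0558 -0.8246 -0.1419 -0.2424

BᵀP = [2.0000 -0.7500; 27.0000 -18.0000]
S = R + BᵀPB = [1/2 0; 0 2] + [1.2500 9.0000; 9.0000 153.0000] = [1.7500 9.0000; 9.0000 155.0000]
BᵀPA = [-1.3750 -3.6250; -22.5000 -45.0000]
K = S⁻¹·BᵀPA = [-0.0558 -0.8246; -0.1419 -0.2424]
A−BK = [-0.0184 -0.4481; -0.0118 -0.6452]
AᵀP(A−BK) = [0.0425 0.0987; 0.0987 0.6634]
P' = Q + AᵀP(A−BK) = [13.0425 6.0987; 6.0987 9.6634]
tr(P') = 22.7060


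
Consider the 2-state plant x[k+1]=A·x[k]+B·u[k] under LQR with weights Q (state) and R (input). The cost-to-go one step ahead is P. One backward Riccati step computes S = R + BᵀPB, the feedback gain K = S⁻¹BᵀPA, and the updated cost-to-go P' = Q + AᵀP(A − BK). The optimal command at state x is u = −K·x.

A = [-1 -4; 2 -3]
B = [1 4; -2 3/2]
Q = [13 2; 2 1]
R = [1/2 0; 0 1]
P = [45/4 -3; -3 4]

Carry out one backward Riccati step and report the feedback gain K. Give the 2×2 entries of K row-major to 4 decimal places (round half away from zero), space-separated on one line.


BᵀP = [17.2500 -11.0000; 40.5000 -6.0000]
S = R + BᵀPB = [1/2 0; 0 1] + [39.2500 52.5000; 52.5000 153.0000] = [39.7500 52.5000; 52.5000 154.0000]
BᵀPA = [-39.2500 -36.0000; -52.5000 -144.0000]
K = S⁻¹·BᵀPA = [-0.9771 0.5991; -0.0078 -1.1393]
A−BK = [0.0083 -0.0419; 0.0575 -0.0929]
AᵀP(A−BK) = [0.4886 -0.2995; -0.2995 1.5084]
P' = Q + AᵀP(A−BK) = [13.4886 1.7005; 1.7005 2.5084]
tr(P') = 15.9969

-0.9771 0.5991 -0.0078 -1.1393


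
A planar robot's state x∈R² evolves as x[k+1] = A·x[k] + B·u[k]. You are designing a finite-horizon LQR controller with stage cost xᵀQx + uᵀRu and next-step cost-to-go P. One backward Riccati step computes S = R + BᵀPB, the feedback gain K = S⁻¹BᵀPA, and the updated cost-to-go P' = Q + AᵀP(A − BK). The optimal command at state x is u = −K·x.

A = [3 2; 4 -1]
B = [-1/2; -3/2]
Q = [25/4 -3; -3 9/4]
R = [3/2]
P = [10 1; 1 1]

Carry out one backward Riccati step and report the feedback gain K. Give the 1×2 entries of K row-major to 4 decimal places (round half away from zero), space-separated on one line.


-3.5484 -1.4194

BᵀP = [-6.5000 -2.0000]
S = R + BᵀPB = [3/2] + [6.2500] = [7.7500]
BᵀPA = [-27.5000 -11.0000]
K = S⁻¹·BᵀPA = [-3.5484 -1.4194]
A−BK = [1.2258 1.2903; -1.3226 -3.1290]
AᵀP(A−BK) = [32.4194 21.9677; 21.9677 21.3871]
P' = Q + AᵀP(A−BK) = [38.6694 18.9677; 18.9677 23.6371]
tr(P') = 62.3065


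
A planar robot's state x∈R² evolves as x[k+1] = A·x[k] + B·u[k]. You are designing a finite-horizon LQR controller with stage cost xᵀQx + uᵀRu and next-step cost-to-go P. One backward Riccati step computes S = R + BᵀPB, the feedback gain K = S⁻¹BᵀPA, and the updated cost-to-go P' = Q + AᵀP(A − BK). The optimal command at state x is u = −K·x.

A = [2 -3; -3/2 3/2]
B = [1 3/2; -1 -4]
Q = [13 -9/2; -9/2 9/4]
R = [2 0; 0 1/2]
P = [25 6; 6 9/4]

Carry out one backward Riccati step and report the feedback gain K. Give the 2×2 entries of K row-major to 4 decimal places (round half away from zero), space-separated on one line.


1.7490 -2.9557 0.1633 -0.0288

BᵀP = [19.0000 3.7500; 13.5000 0.0000]
S = R + BᵀPB = [2 0; 0 1/2] + [15.2500 13.5000; 13.5000 20.2500] = [17.2500 13.5000; 13.5000 20.7500]
BᵀPA = [32.3750 -51.3750; 27.0000 -40.5000]
K = S⁻¹·BᵀPA = [1.7490 -2.9557; 0.1633 -0.0288]
A−BK = [0.0060 -0.0011; 0.9022 -1.5710]
AᵀP(A−BK) = [8.0292 -13.5934; -13.5934 23.0459]
P' = Q + AᵀP(A−BK) = [21.0292 -18.0934; -18.0934 25.2959]
tr(P') = 46.3251


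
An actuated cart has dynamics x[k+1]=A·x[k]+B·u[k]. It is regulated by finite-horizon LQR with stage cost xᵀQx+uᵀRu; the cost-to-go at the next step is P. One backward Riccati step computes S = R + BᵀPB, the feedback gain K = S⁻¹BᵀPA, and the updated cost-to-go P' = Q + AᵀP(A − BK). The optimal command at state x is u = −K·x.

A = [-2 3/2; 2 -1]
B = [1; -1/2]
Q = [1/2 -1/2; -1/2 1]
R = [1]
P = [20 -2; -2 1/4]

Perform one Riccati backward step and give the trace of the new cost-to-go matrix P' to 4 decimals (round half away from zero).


BᵀP = [21.0000 -2.1250]
S = R + BᵀPB = [1] + [22.0625] = [23.0625]
BᵀPA = [-46.2500 33.6250]
K = S⁻¹·BᵀPA = [-2.0054 1.4580]
A−BK = [0.0054 0.0420; 0.9973 -0.2710]
AᵀP(A−BK) = [4.2493 -3.0678; -3.0678 2.2249]
P' = Q + AᵀP(A−BK) = [4.7493 -3.5678; -3.5678 3.2249]
tr(P') = 7.9743

7.9743


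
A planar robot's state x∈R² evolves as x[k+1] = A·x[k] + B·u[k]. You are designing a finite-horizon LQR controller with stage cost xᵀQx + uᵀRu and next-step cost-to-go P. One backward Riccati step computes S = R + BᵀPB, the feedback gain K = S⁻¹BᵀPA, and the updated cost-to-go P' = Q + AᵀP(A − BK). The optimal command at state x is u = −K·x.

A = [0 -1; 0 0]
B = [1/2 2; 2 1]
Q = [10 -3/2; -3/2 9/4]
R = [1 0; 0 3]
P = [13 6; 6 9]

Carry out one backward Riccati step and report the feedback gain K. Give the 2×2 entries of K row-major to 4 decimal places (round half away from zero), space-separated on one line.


0.0000 0.1848 0.0000 -0.4854

BᵀP = [18.5000 21.0000; 32.0000 21.0000]
S = R + BᵀPB = [1 0; 0 3] + [51.2500 58.0000; 58.0000 85.0000] = [52.2500 58.0000; 58.0000 88.0000]
BᵀPA = [0.0000 -18.5000; 0.0000 -32.0000]
K = S⁻¹·BᵀPA = [0.0000 0.1848; 0.0000 -0.4854]
A−BK = [0.0000 -0.1216; 0.0000 0.1159]
AᵀP(A−BK) = [0.0000 0.0000; 0.0000 0.8849]
P' = Q + AᵀP(A−BK) = [10.0000 -1.5000; -1.5000 3.1349]
tr(P') = 13.1349


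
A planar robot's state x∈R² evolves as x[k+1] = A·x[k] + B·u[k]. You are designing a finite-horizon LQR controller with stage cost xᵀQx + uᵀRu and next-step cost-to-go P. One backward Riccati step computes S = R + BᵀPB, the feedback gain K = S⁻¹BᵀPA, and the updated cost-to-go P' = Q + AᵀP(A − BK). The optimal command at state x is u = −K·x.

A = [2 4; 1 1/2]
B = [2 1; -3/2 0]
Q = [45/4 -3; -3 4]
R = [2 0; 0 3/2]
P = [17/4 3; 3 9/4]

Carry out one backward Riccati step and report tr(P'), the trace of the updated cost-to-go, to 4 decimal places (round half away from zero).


BᵀP = [4.0000 2.6250; 4.2500 3.0000]
S = R + BᵀPB = [2 0; 0 3/2] + [4.0625 4.0000; 4.0000 4.2500] = [6.0625 4.0000; 4.0000 5.7500]
BᵀPA = [10.6250 17.3125; 11.5000 18.5000]
K = S⁻¹·BᵀPA = [0.8003 1.3546; 1.4432 2.2751]
A−BK = [-1.0439 -0.9843; 2.2005 2.5319]
AᵀP(A−BK) = [6.1491 9.5692; 9.5692 15.0224]
P' = Q + AᵀP(A−BK) = [17.3991 6.5692; 6.5692 19.0224]
tr(P') = 36.4215

36.4215


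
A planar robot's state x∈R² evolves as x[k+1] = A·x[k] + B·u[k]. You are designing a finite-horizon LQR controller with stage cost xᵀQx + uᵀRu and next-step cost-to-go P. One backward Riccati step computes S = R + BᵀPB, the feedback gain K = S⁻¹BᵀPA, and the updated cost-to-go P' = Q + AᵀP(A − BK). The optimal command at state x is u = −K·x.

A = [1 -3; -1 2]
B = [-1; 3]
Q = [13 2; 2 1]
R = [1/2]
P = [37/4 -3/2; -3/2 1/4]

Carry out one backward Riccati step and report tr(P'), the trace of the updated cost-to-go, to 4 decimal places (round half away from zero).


16.8899

BᵀP = [-13.7500 2.2500]
S = R + BᵀPB = [1/2] + [20.5000] = [21.0000]
BᵀPA = [-16.0000 45.7500]
K = S⁻¹·BᵀPA = [-0.7619 2.1786]
A−BK = [0.2381 -0.8214; 1.2857 -4.5357]
AᵀP(A−BK) = [0.3095 -0.8929; -0.8929 2.5804]
P' = Q + AᵀP(A−BK) = [13.3095 1.1071; 1.1071 3.5804]
tr(P') = 16.8899


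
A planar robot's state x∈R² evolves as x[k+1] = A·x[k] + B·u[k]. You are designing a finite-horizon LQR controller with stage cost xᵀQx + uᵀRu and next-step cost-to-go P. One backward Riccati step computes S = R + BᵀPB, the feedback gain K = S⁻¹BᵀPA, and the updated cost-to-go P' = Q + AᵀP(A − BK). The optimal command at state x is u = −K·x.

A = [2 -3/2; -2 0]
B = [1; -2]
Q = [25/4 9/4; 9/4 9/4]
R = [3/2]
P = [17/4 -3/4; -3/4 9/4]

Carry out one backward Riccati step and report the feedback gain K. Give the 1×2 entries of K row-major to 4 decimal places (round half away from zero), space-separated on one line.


1.2394 -0.4859

BᵀP = [5.7500 -5.2500]
S = R + BᵀPB = [3/2] + [16.2500] = [17.7500]
BᵀPA = [22.0000 -8.6250]
K = S⁻¹·BᵀPA = [1.2394 -0.4859]
A−BK = [0.7606 -1.0141; 0.4789 -0.9718]
AᵀP(A−BK) = [4.7324 -4.3099; -4.3099 5.3715]
P' = Q + AᵀP(A−BK) = [10.9824 -2.0599; -2.0599 7.6215]
tr(P') = 18.6039


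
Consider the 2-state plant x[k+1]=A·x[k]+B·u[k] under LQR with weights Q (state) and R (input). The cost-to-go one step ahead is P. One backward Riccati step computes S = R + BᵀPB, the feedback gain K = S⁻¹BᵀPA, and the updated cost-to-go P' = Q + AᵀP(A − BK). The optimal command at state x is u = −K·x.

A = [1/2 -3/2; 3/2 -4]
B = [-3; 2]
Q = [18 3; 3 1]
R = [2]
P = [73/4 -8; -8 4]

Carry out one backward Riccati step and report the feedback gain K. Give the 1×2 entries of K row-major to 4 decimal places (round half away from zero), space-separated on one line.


0.0454 -0.0786

BᵀP = [-70.7500 32.0000]
S = R + BᵀPB = [2] + [276.2500] = [278.2500]
BᵀPA = [12.6250 -21.8750]
K = S⁻¹·BᵀPA = [0.0454 -0.0786]
A−BK = [0.6361 -1.7358; 1.4093 -3.8428]
AᵀP(A−BK) = [0.9897 -2.6950; -2.6950 7.3428]
P' = Q + AᵀP(A−BK) = [18.9897 0.3050; 0.3050 8.3428]
tr(P') = 27.3324


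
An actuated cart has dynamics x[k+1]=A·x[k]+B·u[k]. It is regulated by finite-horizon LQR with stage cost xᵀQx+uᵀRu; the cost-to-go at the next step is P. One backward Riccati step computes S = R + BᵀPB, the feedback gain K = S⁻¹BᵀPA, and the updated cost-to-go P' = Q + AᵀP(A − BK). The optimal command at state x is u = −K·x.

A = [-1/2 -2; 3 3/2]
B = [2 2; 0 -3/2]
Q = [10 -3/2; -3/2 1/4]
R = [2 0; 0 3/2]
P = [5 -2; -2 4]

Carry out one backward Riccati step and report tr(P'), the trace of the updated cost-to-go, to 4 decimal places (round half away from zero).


BᵀP = [10.0000 -4.0000; 13.0000 -10.0000]
S = R + BᵀPB = [2 0; 0 3/2] + [20.0000 26.0000; 26.0000 41.0000] = [22.0000 26.0000; 26.0000 42.5000]
BᵀPA = [-17.0000 -26.0000; -36.5000 -41.0000]
K = S⁻¹·BᵀPA = [0.8745 -0.1506; -1.3938 -0.8726]
A−BK = [0.5386 0.0463; 0.9093 0.1911]
AᵀP(A−BK) = [7.2423 2.0907; 2.0907 1.3089]
P' = Q + AᵀP(A−BK) = [17.2423 0.5907; 0.5907 1.5589]
tr(P') = 18.8012

18.8012


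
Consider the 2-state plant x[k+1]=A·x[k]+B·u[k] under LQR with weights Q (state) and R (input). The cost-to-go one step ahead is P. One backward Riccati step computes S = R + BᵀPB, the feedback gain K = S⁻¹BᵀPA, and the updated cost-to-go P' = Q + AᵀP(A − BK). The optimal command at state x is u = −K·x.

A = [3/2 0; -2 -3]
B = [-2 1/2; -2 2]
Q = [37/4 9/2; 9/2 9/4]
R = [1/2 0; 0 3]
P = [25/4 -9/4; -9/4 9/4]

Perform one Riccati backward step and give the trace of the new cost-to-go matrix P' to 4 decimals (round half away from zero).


29.9402

BᵀP = [-8.0000 0.0000; -1.3750 3.3750]
S = R + BᵀPB = [1/2 0; 0 3] + [16.0000 -4.0000; -4.0000 6.0625] = [16.5000 -4.0000; -4.0000 9.0625]
BᵀPA = [-12.0000 0.0000; -8.8125 -10.1250]
K = S⁻¹·BᵀPA = [-1.0784 -0.3033; -1.4484 -1.2511]
A−BK = [0.0674 0.0190; -1.2600 -1.1044]
AᵀP(A−BK) = [10.8577 8.9600; 8.9600 7.5825]
P' = Q + AᵀP(A−BK) = [20.1077 13.4600; 13.4600 9.8325]
tr(P') = 29.9402


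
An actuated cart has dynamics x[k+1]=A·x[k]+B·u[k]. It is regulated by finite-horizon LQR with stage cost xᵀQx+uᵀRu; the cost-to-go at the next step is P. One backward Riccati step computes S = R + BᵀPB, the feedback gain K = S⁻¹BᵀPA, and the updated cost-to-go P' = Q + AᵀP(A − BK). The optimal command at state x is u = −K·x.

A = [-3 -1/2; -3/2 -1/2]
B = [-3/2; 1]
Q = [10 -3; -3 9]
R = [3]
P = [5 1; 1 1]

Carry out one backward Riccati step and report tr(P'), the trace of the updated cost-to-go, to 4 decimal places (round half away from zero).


42.7755

BᵀP = [-6.5000 -0.5000]
S = R + BᵀPB = [3] + [9.2500] = [12.2500]
BᵀPA = [20.2500 3.5000]
K = S⁻¹·BᵀPA = [1.6531 0.2857]
A−BK = [-0.5204 -0.0714; -3.1531 -0.7857]
AᵀP(A−BK) = [22.7755 4.7143; 4.7143 1.0000]
P' = Q + AᵀP(A−BK) = [32.7755 1.7143; 1.7143 10.0000]
tr(P') = 42.7755


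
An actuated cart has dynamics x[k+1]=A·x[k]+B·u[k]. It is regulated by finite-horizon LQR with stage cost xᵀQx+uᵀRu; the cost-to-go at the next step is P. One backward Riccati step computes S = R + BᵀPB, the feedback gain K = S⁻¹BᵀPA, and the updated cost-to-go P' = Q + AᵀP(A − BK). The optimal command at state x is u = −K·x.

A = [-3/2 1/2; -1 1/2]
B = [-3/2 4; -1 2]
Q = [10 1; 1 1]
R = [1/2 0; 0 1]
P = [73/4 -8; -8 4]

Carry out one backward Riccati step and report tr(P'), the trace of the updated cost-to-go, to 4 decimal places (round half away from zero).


11.1731

BᵀP = [-19.3750 8.0000; 57.0000 -24.0000]
S = R + BᵀPB = [1/2 0; 0 1] + [21.0625 -61.5000; -61.5000 180.0000] = [21.5625 -61.5000; -61.5000 181.0000]
BᵀPA = [21.0625 -5.6875; -61.5000 16.5000]
K = S⁻¹·BᵀPA = [0.2494 -0.1218; -0.2551 0.0498]
A−BK = [-0.1058 0.1182; -0.2405 0.2786]
AᵀP(A−BK) = [0.1247 -0.0609; -0.0609 0.0485]
P' = Q + AᵀP(A−BK) = [10.1247 0.9391; 0.9391 1.0485]
tr(P') = 11.1731


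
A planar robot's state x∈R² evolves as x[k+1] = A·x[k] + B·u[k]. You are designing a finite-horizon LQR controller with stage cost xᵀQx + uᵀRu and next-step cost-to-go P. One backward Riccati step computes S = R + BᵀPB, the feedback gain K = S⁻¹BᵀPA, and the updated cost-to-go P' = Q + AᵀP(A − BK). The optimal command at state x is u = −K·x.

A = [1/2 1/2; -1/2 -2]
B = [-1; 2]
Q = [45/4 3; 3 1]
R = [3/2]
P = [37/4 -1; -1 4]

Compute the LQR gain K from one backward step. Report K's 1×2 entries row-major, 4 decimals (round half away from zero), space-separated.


BᵀP = [-11.2500 9.0000]
S = R + BᵀPB = [3/2] + [29.2500] = [30.7500]
BᵀPA = [-10.1250 -23.6250]
K = S⁻¹·BᵀPA = [-0.3293 -0.7683]
A−BK = [0.1707 -0.2683; 0.1585 -0.4634]
AᵀP(A−BK) = [0.4787 -0.2165; -0.2165 2.1616]
P' = Q + AᵀP(A−BK) = [11.7287 2.7835; 2.7835 3.1616]
tr(P') = 14.8902

-0.3293 -0.7683


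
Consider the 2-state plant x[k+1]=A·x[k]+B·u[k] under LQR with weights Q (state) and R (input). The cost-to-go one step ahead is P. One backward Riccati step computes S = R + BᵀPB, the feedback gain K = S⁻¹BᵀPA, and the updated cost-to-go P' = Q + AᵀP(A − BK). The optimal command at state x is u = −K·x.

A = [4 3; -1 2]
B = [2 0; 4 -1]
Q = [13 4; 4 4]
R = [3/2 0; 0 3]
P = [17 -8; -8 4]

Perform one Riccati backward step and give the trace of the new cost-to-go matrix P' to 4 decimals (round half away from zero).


BᵀP = [2.0000 0.0000; 8.0000 -4.0000]
S = R + BᵀPB = [3/2 0; 0 3] + [4.0000 0.0000; 0.0000 4.0000] = [5.5000 0.0000; 0.0000 7.0000]
BᵀPA = [8.0000 6.0000; 36.0000 16.0000]
K = S⁻¹·BᵀPA = [1.4545 1.0909; 5.1429 2.2857]
A−BK = [1.0909 0.8182; -1.6753 -0.0779]
AᵀP(A−BK) = [143.2208 64.9870; 64.9870 29.8831]
P' = Q + AᵀP(A−BK) = [156.2208 68.9870; 68.9870 33.8831]
tr(P') = 190.1039

190.1039
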